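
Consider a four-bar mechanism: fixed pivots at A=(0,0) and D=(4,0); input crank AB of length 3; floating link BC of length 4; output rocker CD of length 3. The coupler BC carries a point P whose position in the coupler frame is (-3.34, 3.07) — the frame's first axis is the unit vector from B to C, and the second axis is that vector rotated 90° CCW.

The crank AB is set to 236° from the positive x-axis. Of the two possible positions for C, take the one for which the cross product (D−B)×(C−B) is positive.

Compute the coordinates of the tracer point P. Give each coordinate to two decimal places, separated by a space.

A=(0,0), D=(4.00,0)
B = A + 3.00·(cos236°, sin236°) = (-1.6776, -2.4871)
|BD| = 6.1984
circle(B,4.00) ∩ circle(D,3.00): a=3.6639, h=1.6050
  candidates: C₊=(1.0344,0.4531) cross=9.948; C₋=(2.3224,-2.4871) cross=-9.948
  mode + wants cross > 0 → take C=(1.0344,0.4531) (cross=9.948)
ex = (C−B)/|BC| = (0.6780,0.7351); ey = (-0.7351,0.6780)
P = B + -3.34·ex + 3.07·ey = (-6.1987,-2.8608)

-6.20 -2.86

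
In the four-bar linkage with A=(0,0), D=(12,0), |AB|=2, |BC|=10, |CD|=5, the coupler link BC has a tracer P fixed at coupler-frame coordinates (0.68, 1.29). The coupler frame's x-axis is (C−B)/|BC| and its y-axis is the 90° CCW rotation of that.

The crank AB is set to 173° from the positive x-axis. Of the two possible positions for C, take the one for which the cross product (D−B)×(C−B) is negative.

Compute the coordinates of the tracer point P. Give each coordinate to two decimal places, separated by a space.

-0.98 1.30

A=(0,0), D=(12.00,0)
B = A + 2.00·(cos173°, sin173°) = (-1.9851, 0.2437)
|BD| = 13.9872
circle(B,10.00) ∩ circle(D,5.00): a=9.6746, h=2.5301
  candidates: C₊=(7.7322,2.6049) cross=35.390; C₋=(7.6440,-2.4546) cross=-35.390
  mode - wants cross < 0 → take C=(7.6440,-2.4546) (cross=-35.390)
ex = (C−B)/|BC| = (0.9629,-0.2698); ey = (0.2698,0.9629)
P = B + 0.68·ex + 1.29·ey = (-0.9822,1.3024)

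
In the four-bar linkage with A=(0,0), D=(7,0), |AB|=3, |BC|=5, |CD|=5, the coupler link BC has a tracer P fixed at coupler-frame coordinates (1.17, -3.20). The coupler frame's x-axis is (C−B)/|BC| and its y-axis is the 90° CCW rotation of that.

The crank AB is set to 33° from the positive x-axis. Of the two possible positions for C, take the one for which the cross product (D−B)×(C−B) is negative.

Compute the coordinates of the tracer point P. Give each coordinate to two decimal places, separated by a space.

A=(0,0), D=(7.00,0)
B = A + 3.00·(cos33°, sin33°) = (2.5160, 1.6339)
|BD| = 4.7724
circle(B,5.00) ∩ circle(D,5.00): a=2.3862, h=4.3939
  candidates: C₊=(6.2623,4.9453) cross=20.969; C₋=(3.2537,-3.3114) cross=-20.969
  mode - wants cross < 0 → take C=(3.2537,-3.3114) (cross=-20.969)
ex = (C−B)/|BC| = (0.1475,-0.9891); ey = (0.9891,0.1475)
P = B + 1.17·ex + -3.20·ey = (-0.4764,0.0046)

-0.48 0.00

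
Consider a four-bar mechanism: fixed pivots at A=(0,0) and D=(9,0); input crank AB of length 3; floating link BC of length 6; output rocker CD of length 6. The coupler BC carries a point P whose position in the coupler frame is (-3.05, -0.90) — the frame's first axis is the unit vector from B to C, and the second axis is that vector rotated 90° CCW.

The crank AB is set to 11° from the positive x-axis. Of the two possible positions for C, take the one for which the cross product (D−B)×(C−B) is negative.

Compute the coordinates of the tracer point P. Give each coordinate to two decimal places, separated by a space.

A=(0,0), D=(9.00,0)
B = A + 3.00·(cos11°, sin11°) = (2.9449, 0.5724)
|BD| = 6.0821
circle(B,6.00) ∩ circle(D,6.00): a=3.0411, h=5.1722
  candidates: C₊=(6.4592,5.4355) cross=31.458; C₋=(5.4856,-4.8631) cross=-31.458
  mode - wants cross < 0 → take C=(5.4856,-4.8631) (cross=-31.458)
ex = (C−B)/|BC| = (0.4235,-0.9059); ey = (0.9059,0.4235)
P = B + -3.05·ex + -0.90·ey = (0.8380,2.9544)

0.84 2.95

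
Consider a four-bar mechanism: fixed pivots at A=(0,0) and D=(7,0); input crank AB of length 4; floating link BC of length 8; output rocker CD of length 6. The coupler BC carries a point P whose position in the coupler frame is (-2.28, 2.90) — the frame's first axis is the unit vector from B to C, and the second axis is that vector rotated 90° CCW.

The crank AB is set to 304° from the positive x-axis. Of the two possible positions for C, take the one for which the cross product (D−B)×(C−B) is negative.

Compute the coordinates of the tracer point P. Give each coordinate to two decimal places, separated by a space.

0.70 0.04

A=(0,0), D=(7.00,0)
B = A + 4.00·(cos304°, sin304°) = (2.2368, -3.3162)
|BD| = 5.8039
circle(B,8.00) ∩ circle(D,6.00): a=5.3141, h=5.9800
  candidates: C₊=(3.1813,4.6279) cross=34.707; C₋=(10.0148,-5.1876) cross=-34.707
  mode - wants cross < 0 → take C=(10.0148,-5.1876) (cross=-34.707)
ex = (C−B)/|BC| = (0.9723,-0.2339); ey = (0.2339,0.9723)
P = B + -2.28·ex + 2.90·ey = (0.6984,0.0367)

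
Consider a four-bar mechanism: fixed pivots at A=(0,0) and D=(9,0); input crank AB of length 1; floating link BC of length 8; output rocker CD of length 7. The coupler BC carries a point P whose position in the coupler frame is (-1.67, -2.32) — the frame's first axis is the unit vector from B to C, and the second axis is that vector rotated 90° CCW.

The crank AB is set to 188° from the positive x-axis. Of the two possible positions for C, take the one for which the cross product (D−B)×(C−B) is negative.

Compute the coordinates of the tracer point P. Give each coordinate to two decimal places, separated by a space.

-3.80 -0.68

A=(0,0), D=(9.00,0)
B = A + 1.00·(cos188°, sin188°) = (-0.9903, -0.1392)
|BD| = 9.9912
circle(B,8.00) ∩ circle(D,7.00): a=5.7463, h=5.5660
  candidates: C₊=(4.6779,5.5063) cross=55.611; C₋=(4.8330,-5.6246) cross=-55.611
  mode - wants cross < 0 → take C=(4.8330,-5.6246) (cross=-55.611)
ex = (C−B)/|BC| = (0.7279,-0.6857); ey = (0.6857,0.7279)
P = B + -1.67·ex + -2.32·ey = (-3.7966,-0.6828)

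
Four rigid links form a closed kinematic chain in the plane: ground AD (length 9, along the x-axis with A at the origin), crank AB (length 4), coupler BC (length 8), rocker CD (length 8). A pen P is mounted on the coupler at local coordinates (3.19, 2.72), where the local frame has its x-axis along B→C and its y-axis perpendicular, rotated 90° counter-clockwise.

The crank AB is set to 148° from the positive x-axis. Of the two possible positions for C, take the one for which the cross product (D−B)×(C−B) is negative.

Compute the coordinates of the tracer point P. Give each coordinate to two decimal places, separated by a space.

0.76 1.58

A=(0,0), D=(9.00,0)
B = A + 4.00·(cos148°, sin148°) = (-3.3922, 2.1197)
|BD| = 12.5722
circle(B,8.00) ∩ circle(D,8.00): a=6.2861, h=4.9482
  candidates: C₊=(3.6382,5.9372) cross=62.210; C₋=(1.9696,-3.8176) cross=-62.210
  mode - wants cross < 0 → take C=(1.9696,-3.8176) (cross=-62.210)
ex = (C−B)/|BC| = (0.6702,-0.7422); ey = (0.7422,0.6702)
P = B + 3.19·ex + 2.72·ey = (0.7645,1.5752)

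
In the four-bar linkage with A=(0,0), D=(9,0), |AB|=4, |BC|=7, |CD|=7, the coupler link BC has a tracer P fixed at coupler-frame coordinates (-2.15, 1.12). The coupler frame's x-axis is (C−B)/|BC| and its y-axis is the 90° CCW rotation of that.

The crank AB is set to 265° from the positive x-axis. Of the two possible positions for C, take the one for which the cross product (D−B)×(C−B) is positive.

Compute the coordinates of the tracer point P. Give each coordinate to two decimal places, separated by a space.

A=(0,0), D=(9.00,0)
B = A + 4.00·(cos265°, sin265°) = (-0.3486, -3.9848)
|BD| = 10.1624
circle(B,7.00) ∩ circle(D,7.00): a=5.0812, h=4.8147
  candidates: C₊=(2.4378,2.4367) cross=48.929; C₋=(6.2136,-6.4215) cross=-48.929
  mode + wants cross > 0 → take C=(2.4378,2.4367) (cross=48.929)
ex = (C−B)/|BC| = (0.3981,0.9174); ey = (-0.9174,0.3981)
P = B + -2.15·ex + 1.12·ey = (-2.2319,-5.5113)

-2.23 -5.51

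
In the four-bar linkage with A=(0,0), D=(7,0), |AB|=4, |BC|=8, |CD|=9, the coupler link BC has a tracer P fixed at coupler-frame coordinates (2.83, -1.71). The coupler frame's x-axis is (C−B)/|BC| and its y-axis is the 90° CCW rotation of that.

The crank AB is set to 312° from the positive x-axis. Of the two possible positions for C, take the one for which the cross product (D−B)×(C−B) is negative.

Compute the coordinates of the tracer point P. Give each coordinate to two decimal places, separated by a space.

3.28 -6.22

A=(0,0), D=(7.00,0)
B = A + 4.00·(cos312°, sin312°) = (2.6765, -2.9726)
|BD| = 5.2468
circle(B,8.00) ∩ circle(D,9.00): a=1.0033, h=7.9368
  candidates: C₊=(-0.9933,4.1360) cross=41.643; C₋=(7.9999,-8.9443) cross=-41.643
  mode - wants cross < 0 → take C=(7.9999,-8.9443) (cross=-41.643)
ex = (C−B)/|BC| = (0.6654,-0.7465); ey = (0.7465,0.6654)
P = B + 2.83·ex + -1.71·ey = (3.2832,-6.2229)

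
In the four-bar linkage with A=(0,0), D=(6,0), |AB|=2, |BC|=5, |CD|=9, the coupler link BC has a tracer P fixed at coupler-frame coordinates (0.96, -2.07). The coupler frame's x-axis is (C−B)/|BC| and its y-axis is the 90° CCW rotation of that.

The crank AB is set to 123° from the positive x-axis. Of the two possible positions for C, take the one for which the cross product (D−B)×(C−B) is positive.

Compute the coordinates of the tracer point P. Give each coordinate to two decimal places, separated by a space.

A=(0,0), D=(6.00,0)
B = A + 2.00·(cos123°, sin123°) = (-1.0893, 1.6773)
|BD| = 7.2850
circle(B,5.00) ∩ circle(D,9.00): a=-0.2010, h=4.9960
  candidates: C₊=(-0.1346,6.5854) cross=36.396; C₋=(-2.4352,-3.1381) cross=-36.396
  mode + wants cross > 0 → take C=(-0.1346,6.5854) (cross=36.396)
ex = (C−B)/|BC| = (0.1909,0.9816); ey = (-0.9816,0.1909)
P = B + 0.96·ex + -2.07·ey = (1.1259,2.2244)

1.13 2.22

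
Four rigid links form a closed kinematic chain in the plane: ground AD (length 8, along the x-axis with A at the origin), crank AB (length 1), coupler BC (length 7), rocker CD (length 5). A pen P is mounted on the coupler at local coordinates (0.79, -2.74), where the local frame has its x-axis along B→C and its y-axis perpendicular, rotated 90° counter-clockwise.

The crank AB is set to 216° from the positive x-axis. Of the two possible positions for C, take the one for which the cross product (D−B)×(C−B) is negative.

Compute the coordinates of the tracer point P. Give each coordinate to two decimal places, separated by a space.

A=(0,0), D=(8.00,0)
B = A + 1.00·(cos216°, sin216°) = (-0.8090, -0.5878)
|BD| = 8.8286
circle(B,7.00) ∩ circle(D,5.00): a=5.7735, h=3.9581
  candidates: C₊=(4.6882,3.7459) cross=34.944; C₋=(5.2152,-4.1527) cross=-34.944
  mode - wants cross < 0 → take C=(5.2152,-4.1527) (cross=-34.944)
ex = (C−B)/|BC| = (0.8606,-0.5093); ey = (0.5093,0.8606)
P = B + 0.79·ex + -2.74·ey = (-1.5246,-3.3482)

-1.52 -3.35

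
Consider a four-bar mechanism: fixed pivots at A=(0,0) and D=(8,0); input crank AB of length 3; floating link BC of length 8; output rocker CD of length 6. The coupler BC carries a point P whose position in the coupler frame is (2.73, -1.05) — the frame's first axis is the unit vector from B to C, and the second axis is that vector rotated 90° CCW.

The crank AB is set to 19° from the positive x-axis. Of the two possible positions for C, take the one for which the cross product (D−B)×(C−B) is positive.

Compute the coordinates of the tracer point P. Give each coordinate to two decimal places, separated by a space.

A=(0,0), D=(8.00,0)
B = A + 3.00·(cos19°, sin19°) = (2.8366, 0.9767)
|BD| = 5.2550
circle(B,8.00) ∩ circle(D,6.00): a=5.2916, h=5.9999
  candidates: C₊=(9.1511,5.8885) cross=31.529; C₋=(6.9208,-5.9022) cross=-31.529
  mode + wants cross > 0 → take C=(9.1511,5.8885) (cross=31.529)
ex = (C−B)/|BC| = (0.7893,0.6140); ey = (-0.6140,0.7893)
P = B + 2.73·ex + -1.05·ey = (5.6361,1.8241)

5.64 1.82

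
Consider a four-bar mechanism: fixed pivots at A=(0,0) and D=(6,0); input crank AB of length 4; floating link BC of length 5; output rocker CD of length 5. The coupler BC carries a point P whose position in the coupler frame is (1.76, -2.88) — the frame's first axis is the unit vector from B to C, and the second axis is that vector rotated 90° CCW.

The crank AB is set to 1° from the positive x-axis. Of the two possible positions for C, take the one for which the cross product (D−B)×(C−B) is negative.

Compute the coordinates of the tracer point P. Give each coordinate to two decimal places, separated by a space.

1.45 -2.14

A=(0,0), D=(6.00,0)
B = A + 4.00·(cos1°, sin1°) = (3.9994, 0.0698)
|BD| = 2.0018
circle(B,5.00) ∩ circle(D,5.00): a=1.0009, h=4.8988
  candidates: C₊=(5.1705,4.9307) cross=9.807; C₋=(4.8289,-4.8609) cross=-9.807
  mode - wants cross < 0 → take C=(4.8289,-4.8609) (cross=-9.807)
ex = (C−B)/|BC| = (0.1659,-0.9861); ey = (0.9861,0.1659)
P = B + 1.76·ex + -2.88·ey = (1.4513,-2.1436)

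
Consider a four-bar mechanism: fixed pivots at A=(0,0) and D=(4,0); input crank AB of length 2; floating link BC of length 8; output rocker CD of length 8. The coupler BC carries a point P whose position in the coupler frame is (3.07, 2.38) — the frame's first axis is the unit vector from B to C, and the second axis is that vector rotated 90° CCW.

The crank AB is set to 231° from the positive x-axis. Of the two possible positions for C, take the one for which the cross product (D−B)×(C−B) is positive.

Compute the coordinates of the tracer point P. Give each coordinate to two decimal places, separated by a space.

-3.44 1.66

A=(0,0), D=(4.00,0)
B = A + 2.00·(cos231°, sin231°) = (-1.2586, -1.5543)
|BD| = 5.4835
circle(B,8.00) ∩ circle(D,8.00): a=2.7418, h=7.5155
  candidates: C₊=(-0.7596,6.4301) cross=41.211; C₋=(3.5009,-7.9844) cross=-41.211
  mode + wants cross > 0 → take C=(-0.7596,6.4301) (cross=41.211)
ex = (C−B)/|BC| = (0.0624,0.9981); ey = (-0.9981,0.0624)
P = B + 3.07·ex + 2.38·ey = (-3.4425,1.6582)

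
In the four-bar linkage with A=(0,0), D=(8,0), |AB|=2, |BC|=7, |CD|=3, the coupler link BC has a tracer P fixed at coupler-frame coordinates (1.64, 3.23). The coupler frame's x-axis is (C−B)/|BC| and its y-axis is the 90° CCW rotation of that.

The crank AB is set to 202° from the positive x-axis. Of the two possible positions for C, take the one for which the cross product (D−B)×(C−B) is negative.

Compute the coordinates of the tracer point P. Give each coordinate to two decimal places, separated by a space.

-0.14 2.44

A=(0,0), D=(8.00,0)
B = A + 2.00·(cos202°, sin202°) = (-1.8544, -0.7492)
|BD| = 9.8828
circle(B,7.00) ∩ circle(D,3.00): a=6.9651, h=0.6979
  candidates: C₊=(5.0378,0.4747) cross=6.897; C₋=(5.1436,-0.9171) cross=-6.897
  mode - wants cross < 0 → take C=(5.1436,-0.9171) (cross=-6.897)
ex = (C−B)/|BC| = (0.9997,-0.0240); ey = (0.0240,0.9997)
P = B + 1.64·ex + 3.23·ey = (-0.1374,2.4405)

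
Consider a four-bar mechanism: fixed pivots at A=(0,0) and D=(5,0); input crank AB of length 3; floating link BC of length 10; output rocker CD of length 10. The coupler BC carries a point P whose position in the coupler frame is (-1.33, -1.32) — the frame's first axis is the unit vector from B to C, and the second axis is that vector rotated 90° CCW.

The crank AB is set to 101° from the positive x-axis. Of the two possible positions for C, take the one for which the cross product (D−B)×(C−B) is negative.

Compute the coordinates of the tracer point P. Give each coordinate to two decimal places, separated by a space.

A=(0,0), D=(5.00,0)
B = A + 3.00·(cos101°, sin101°) = (-0.5724, 2.9449)
|BD| = 6.3027
circle(B,10.00) ∩ circle(D,10.00): a=3.1514, h=9.4905
  candidates: C₊=(6.6481,9.8633) cross=59.816; C₋=(-2.2205,-6.9184) cross=-59.816
  mode - wants cross < 0 → take C=(-2.2205,-6.9184) (cross=-59.816)
ex = (C−B)/|BC| = (-0.1648,-0.9863); ey = (0.9863,-0.1648)
P = B + -1.33·ex + -1.32·ey = (-1.6552,4.4742)

-1.66 4.47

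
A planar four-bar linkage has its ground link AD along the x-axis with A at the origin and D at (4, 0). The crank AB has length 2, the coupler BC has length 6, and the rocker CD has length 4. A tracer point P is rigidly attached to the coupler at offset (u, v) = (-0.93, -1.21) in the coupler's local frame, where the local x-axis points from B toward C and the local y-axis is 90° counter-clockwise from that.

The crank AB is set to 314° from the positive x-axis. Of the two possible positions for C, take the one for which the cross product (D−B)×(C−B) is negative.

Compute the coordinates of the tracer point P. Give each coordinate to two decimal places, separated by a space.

A=(0,0), D=(4.00,0)
B = A + 2.00·(cos314°, sin314°) = (1.3893, -1.4387)
|BD| = 2.9808
circle(B,6.00) ∩ circle(D,4.00): a=4.8452, h=3.5390
  candidates: C₊=(3.9248,3.9993) cross=10.549; C₋=(7.3409,-2.1997) cross=-10.549
  mode - wants cross < 0 → take C=(7.3409,-2.1997) (cross=-10.549)
ex = (C−B)/|BC| = (0.9919,-0.1268); ey = (0.1268,0.9919)
P = B + -0.93·ex + -1.21·ey = (0.3134,-2.5209)

0.31 -2.52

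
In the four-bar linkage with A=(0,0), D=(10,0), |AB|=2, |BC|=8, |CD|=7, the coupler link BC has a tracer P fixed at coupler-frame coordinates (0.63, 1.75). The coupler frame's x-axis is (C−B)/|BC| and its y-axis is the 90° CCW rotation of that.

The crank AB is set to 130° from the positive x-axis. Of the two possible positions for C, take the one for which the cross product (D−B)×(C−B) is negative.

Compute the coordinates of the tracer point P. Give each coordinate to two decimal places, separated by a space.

0.40 2.32

A=(0,0), D=(10.00,0)
B = A + 2.00·(cos130°, sin130°) = (-1.2856, 1.5321)
|BD| = 11.3891
circle(B,8.00) ∩ circle(D,7.00): a=6.3531, h=4.8619
  candidates: C₊=(5.6638,5.4952) cross=55.373; C₋=(4.3557,-4.1403) cross=-55.373
  mode - wants cross < 0 → take C=(4.3557,-4.1403) (cross=-55.373)
ex = (C−B)/|BC| = (0.7052,-0.7090); ey = (0.7090,0.7052)
P = B + 0.63·ex + 1.75·ey = (0.3995,2.3194)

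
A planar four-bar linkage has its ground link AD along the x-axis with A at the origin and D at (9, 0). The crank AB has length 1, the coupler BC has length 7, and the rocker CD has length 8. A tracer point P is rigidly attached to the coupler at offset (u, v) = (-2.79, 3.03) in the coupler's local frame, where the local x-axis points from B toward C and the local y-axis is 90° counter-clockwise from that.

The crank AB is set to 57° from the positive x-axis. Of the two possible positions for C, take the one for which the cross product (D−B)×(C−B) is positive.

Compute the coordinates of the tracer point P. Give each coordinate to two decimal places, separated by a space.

A=(0,0), D=(9.00,0)
B = A + 1.00·(cos57°, sin57°) = (0.5446, 0.8387)
|BD| = 8.4969
circle(B,7.00) ∩ circle(D,8.00): a=3.3657, h=6.1377
  candidates: C₊=(4.4998,6.6142) cross=52.151; C₋=(3.2881,-5.6013) cross=-52.151
  mode + wants cross > 0 → take C=(4.4998,6.6142) (cross=52.151)
ex = (C−B)/|BC| = (0.5650,0.8251); ey = (-0.8251,0.5650)
P = B + -2.79·ex + 3.03·ey = (-3.5317,0.2487)

-3.53 0.25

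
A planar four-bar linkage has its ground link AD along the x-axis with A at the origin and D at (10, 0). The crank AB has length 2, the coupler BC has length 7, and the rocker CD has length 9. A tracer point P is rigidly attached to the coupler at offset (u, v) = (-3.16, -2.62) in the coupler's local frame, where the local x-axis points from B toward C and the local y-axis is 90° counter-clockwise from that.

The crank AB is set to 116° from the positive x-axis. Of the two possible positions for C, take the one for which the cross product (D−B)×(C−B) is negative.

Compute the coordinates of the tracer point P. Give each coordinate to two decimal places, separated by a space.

A=(0,0), D=(10.00,0)
B = A + 2.00·(cos116°, sin116°) = (-0.8767, 1.7976)
|BD| = 11.0243
circle(B,7.00) ∩ circle(D,9.00): a=4.0608, h=5.7017
  candidates: C₊=(4.0594,6.7609) cross=62.858; C₋=(2.2000,-4.4900) cross=-62.858
  mode - wants cross < 0 → take C=(2.2000,-4.4900) (cross=-62.858)
ex = (C−B)/|BC| = (0.4395,-0.8982); ey = (0.8982,0.4395)
P = B + -3.16·ex + -2.62·ey = (-4.6190,3.4844)

-4.62 3.48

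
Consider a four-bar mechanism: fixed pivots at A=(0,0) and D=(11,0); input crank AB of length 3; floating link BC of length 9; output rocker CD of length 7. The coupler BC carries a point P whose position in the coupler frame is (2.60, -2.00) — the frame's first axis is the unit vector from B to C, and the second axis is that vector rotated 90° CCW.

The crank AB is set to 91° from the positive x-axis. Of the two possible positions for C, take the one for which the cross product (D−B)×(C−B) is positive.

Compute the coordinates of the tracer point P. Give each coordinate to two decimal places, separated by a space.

3.11 2.15

A=(0,0), D=(11.00,0)
B = A + 3.00·(cos91°, sin91°) = (-0.0524, 2.9995)
|BD| = 11.4522
circle(B,9.00) ∩ circle(D,7.00): a=7.1232, h=5.5009
  candidates: C₊=(8.2630,6.4427) cross=62.997; C₋=(5.3814,-4.1750) cross=-62.997
  mode + wants cross > 0 → take C=(8.2630,6.4427) (cross=62.997)
ex = (C−B)/|BC| = (0.9239,0.3826); ey = (-0.3826,0.9239)
P = B + 2.60·ex + -2.00·ey = (3.1150,2.1464)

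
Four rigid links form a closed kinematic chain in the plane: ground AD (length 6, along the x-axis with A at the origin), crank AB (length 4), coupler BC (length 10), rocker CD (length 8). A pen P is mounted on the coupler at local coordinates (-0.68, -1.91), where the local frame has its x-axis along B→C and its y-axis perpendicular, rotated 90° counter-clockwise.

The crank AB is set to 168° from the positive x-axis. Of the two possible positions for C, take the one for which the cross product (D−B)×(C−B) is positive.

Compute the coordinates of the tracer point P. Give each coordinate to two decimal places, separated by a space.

-3.12 -1.04

A=(0,0), D=(6.00,0)
B = A + 4.00·(cos168°, sin168°) = (-3.9126, 0.8316)
|BD| = 9.9474
circle(B,10.00) ∩ circle(D,8.00): a=6.7832, h=7.3476
  candidates: C₊=(3.4612,7.5865) cross=73.090; C₋=(2.2326,-7.0574) cross=-73.090
  mode + wants cross > 0 → take C=(3.4612,7.5865) (cross=73.090)
ex = (C−B)/|BC| = (0.7374,0.6755); ey = (-0.6755,0.7374)
P = B + -0.68·ex + -1.91·ey = (-3.1238,-1.0361)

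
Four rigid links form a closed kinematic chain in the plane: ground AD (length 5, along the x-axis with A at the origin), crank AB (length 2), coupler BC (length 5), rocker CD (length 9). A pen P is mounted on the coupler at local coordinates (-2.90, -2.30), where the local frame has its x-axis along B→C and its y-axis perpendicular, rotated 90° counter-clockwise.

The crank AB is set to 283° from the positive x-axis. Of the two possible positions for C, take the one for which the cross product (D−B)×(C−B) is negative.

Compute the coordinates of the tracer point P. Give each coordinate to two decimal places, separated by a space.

A=(0,0), D=(5.00,0)
B = A + 2.00·(cos283°, sin283°) = (0.4499, -1.9487)
|BD| = 4.9498
circle(B,5.00) ∩ circle(D,9.00): a=-3.1818, h=3.8569
  candidates: C₊=(-3.9934,0.3440) cross=19.091; C₋=(-0.9565,-6.7469) cross=-19.091
  mode - wants cross < 0 → take C=(-0.9565,-6.7469) (cross=-19.091)
ex = (C−B)/|BC| = (-0.2813,-0.9596); ey = (0.9596,-0.2813)
P = B + -2.90·ex + -2.30·ey = (-0.9415,1.4811)

-0.94 1.48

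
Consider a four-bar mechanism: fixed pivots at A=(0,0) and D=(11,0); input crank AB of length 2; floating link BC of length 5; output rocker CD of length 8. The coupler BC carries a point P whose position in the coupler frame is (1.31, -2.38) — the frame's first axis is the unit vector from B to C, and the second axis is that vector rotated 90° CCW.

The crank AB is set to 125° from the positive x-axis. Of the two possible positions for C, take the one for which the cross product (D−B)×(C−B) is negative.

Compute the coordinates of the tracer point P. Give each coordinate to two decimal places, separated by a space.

A=(0,0), D=(11.00,0)
B = A + 2.00·(cos125°, sin125°) = (-1.1472, 1.6383)
|BD| = 12.2571
circle(B,5.00) ∩ circle(D,8.00): a=4.5377, h=2.0999
  candidates: C₊=(3.6305,3.1129) cross=25.739; C₋=(3.0691,-1.0493) cross=-25.739
  mode - wants cross < 0 → take C=(3.0691,-1.0493) (cross=-25.739)
ex = (C−B)/|BC| = (0.8433,-0.5375); ey = (0.5375,0.8433)
P = B + 1.31·ex + -2.38·ey = (-1.3218,-1.0728)

-1.32 -1.07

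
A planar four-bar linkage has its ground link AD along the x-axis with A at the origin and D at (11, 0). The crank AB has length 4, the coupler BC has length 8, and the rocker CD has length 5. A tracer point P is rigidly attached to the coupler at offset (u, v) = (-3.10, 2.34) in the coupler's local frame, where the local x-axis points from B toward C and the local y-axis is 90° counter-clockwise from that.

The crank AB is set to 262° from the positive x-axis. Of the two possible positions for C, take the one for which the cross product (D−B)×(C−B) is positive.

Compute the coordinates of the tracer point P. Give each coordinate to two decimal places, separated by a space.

A=(0,0), D=(11.00,0)
B = A + 4.00·(cos262°, sin262°) = (-0.5567, -3.9611)
|BD| = 12.2167
circle(B,8.00) ∩ circle(D,5.00): a=7.7045, h=2.1542
  candidates: C₊=(6.0331,0.5748) cross=26.317; C₋=(7.4301,-3.5008) cross=-26.317
  mode + wants cross > 0 → take C=(6.0331,0.5748) (cross=26.317)
ex = (C−B)/|BC| = (0.8237,0.5670); ey = (-0.5670,0.8237)
P = B + -3.10·ex + 2.34·ey = (-4.4370,-3.7912)

-4.44 -3.79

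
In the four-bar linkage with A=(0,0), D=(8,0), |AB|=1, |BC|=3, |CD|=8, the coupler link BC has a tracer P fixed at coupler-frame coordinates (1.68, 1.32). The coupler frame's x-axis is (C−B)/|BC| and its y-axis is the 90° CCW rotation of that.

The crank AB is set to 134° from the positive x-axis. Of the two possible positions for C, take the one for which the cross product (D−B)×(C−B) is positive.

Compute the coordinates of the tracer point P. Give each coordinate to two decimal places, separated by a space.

-1.05 2.83

A=(0,0), D=(8.00,0)
B = A + 1.00·(cos134°, sin134°) = (-0.6947, 0.7193)
|BD| = 8.7244
circle(B,3.00) ∩ circle(D,8.00): a=1.2101, h=2.7451
  candidates: C₊=(0.7377,3.3553) cross=23.949; C₋=(0.2850,-2.1162) cross=-23.949
  mode + wants cross > 0 → take C=(0.7377,3.3553) (cross=23.949)
ex = (C−B)/|BC| = (0.4774,0.8787); ey = (-0.8787,0.4774)
P = B + 1.68·ex + 1.32·ey = (-1.0524,2.8257)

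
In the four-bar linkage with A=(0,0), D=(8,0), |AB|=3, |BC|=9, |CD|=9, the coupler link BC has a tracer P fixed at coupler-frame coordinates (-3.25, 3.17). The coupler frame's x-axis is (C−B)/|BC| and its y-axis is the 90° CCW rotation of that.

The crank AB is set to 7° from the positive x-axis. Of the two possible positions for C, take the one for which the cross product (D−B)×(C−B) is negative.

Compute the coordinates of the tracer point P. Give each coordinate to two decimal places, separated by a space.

A=(0,0), D=(8.00,0)
B = A + 3.00·(cos7°, sin7°) = (2.9776, 0.3656)
|BD| = 5.0357
circle(B,9.00) ∩ circle(D,9.00): a=2.5178, h=8.6406
  candidates: C₊=(6.1162,8.8006) cross=43.511; C₋=(4.8615,-8.4350) cross=-43.511
  mode - wants cross < 0 → take C=(4.8615,-8.4350) (cross=-43.511)
ex = (C−B)/|BC| = (0.2093,-0.9778); ey = (0.9778,0.2093)
P = B + -3.25·ex + 3.17·ey = (5.3971,4.2071)

5.40 4.21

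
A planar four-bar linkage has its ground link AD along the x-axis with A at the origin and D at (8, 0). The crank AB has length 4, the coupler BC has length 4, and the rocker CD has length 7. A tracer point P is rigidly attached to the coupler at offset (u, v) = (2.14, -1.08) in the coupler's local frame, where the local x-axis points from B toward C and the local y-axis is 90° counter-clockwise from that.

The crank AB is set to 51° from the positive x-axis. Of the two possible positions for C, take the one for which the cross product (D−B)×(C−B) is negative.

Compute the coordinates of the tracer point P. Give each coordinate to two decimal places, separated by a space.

0.72 1.53

A=(0,0), D=(8.00,0)
B = A + 4.00·(cos51°, sin51°) = (2.5173, 3.1086)
|BD| = 6.3027
circle(B,4.00) ∩ circle(D,7.00): a=0.5334, h=3.9643
  candidates: C₊=(4.9365,6.2941) cross=24.985; C₋=(1.0260,-0.6030) cross=-24.985
  mode - wants cross < 0 → take C=(1.0260,-0.6030) (cross=-24.985)
ex = (C−B)/|BC| = (-0.3728,-0.9279); ey = (0.9279,-0.3728)
P = B + 2.14·ex + -1.08·ey = (0.7173,1.5255)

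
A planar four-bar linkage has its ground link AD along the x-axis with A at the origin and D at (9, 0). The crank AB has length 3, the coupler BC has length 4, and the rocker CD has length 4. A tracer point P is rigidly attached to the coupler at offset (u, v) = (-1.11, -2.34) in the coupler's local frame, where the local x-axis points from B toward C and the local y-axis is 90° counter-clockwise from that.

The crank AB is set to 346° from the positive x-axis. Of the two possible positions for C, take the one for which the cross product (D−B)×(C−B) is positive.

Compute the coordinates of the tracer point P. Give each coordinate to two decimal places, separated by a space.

A=(0,0), D=(9.00,0)
B = A + 3.00·(cos346°, sin346°) = (2.9109, -0.7258)
|BD| = 6.1322
circle(B,4.00) ∩ circle(D,4.00): a=3.0661, h=2.5689
  candidates: C₊=(5.6514,2.1879) cross=15.753; C₋=(6.2595,-2.9137) cross=-15.753
  mode + wants cross > 0 → take C=(5.6514,2.1879) (cross=15.753)
ex = (C−B)/|BC| = (0.6851,0.7284); ey = (-0.7284,0.6851)
P = B + -1.11·ex + -2.34·ey = (3.8549,-3.1375)

3.85 -3.14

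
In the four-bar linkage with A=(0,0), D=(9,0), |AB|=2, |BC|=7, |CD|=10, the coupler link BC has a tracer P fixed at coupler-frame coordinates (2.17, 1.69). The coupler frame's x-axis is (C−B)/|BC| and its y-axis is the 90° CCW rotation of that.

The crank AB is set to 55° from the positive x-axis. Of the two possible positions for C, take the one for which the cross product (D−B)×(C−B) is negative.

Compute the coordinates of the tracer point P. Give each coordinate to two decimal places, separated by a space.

2.64 -0.67

A=(0,0), D=(9.00,0)
B = A + 2.00·(cos55°, sin55°) = (1.1472, 1.6383)
|BD| = 8.0219
circle(B,7.00) ∩ circle(D,10.00): a=0.8322, h=6.9504
  candidates: C₊=(3.3812,8.2722) cross=55.755; C₋=(0.5423,-5.3355) cross=-55.755
  mode - wants cross < 0 → take C=(0.5423,-5.3355) (cross=-55.755)
ex = (C−B)/|BC| = (-0.0864,-0.9963); ey = (0.9963,-0.0864)
P = B + 2.17·ex + 1.69·ey = (2.6433,-0.6696)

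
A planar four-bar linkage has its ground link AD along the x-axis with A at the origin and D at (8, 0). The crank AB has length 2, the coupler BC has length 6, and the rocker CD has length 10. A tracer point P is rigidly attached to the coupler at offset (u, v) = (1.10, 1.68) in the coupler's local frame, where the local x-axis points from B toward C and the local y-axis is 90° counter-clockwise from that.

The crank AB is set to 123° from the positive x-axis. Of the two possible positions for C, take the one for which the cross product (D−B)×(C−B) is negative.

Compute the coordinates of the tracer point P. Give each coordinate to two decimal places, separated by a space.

A=(0,0), D=(8.00,0)
B = A + 2.00·(cos123°, sin123°) = (-1.0893, 1.6773)
|BD| = 9.2428
circle(B,6.00) ∩ circle(D,10.00): a=1.1592, h=5.8870
  candidates: C₊=(1.1190,7.2562) cross=54.412; C₋=(-1.0177,-4.3222) cross=-54.412
  mode - wants cross < 0 → take C=(-1.0177,-4.3222) (cross=-54.412)
ex = (C−B)/|BC| = (0.0119,-0.9999); ey = (0.9999,0.0119)
P = B + 1.10·ex + 1.68·ey = (0.6037,0.5975)

0.60 0.60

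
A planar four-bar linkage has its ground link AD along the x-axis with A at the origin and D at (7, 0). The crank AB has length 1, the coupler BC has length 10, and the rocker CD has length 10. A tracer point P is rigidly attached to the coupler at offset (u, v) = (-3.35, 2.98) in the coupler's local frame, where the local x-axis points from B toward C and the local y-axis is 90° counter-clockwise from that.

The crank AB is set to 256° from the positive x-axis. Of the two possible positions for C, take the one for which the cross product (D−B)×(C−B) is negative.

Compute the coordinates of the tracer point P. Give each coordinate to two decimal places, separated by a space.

A=(0,0), D=(7.00,0)
B = A + 1.00·(cos256°, sin256°) = (-0.2419, -0.9703)
|BD| = 7.3066
circle(B,10.00) ∩ circle(D,10.00): a=3.6533, h=9.3088
  candidates: C₊=(2.1429,8.7412) cross=68.016; C₋=(4.6152,-9.7115) cross=-68.016
  mode - wants cross < 0 → take C=(4.6152,-9.7115) (cross=-68.016)
ex = (C−B)/|BC| = (0.4857,-0.8741); ey = (0.8741,0.4857)
P = B + -3.35·ex + 2.98·ey = (0.7358,3.4054)

0.74 3.41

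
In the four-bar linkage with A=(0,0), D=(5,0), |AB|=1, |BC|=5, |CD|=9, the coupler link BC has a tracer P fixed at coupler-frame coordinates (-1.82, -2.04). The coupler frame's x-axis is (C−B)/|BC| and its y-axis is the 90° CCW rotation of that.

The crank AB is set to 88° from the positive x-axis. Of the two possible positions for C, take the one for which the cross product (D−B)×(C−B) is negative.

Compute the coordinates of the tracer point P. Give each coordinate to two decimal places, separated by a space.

A=(0,0), D=(5.00,0)
B = A + 1.00·(cos88°, sin88°) = (0.0349, 0.9994)
|BD| = 5.0647
circle(B,5.00) ∩ circle(D,9.00): a=-2.9961, h=4.0029
  candidates: C₊=(-2.1125,5.5148) cross=20.273; C₋=(-3.6922,-2.3336) cross=-20.273
  mode - wants cross < 0 → take C=(-3.6922,-2.3336) (cross=-20.273)
ex = (C−B)/|BC| = (-0.7454,-0.6666); ey = (0.6666,-0.7454)
P = B + -1.82·ex + -2.04·ey = (0.0317,3.7333)

0.03 3.73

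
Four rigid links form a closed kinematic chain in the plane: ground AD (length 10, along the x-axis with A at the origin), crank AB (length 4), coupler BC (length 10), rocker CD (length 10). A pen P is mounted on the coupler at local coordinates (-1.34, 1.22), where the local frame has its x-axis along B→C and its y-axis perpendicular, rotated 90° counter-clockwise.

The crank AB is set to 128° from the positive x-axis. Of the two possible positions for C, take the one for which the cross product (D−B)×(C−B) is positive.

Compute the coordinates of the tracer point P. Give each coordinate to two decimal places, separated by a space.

A=(0,0), D=(10.00,0)
B = A + 4.00·(cos128°, sin128°) = (-2.4626, 3.1520)
|BD| = 12.8551
circle(B,10.00) ∩ circle(D,10.00): a=6.4275, h=7.6607
  candidates: C₊=(5.6471,9.0029) cross=98.479; C₋=(1.8903,-5.8508) cross=-98.479
  mode + wants cross > 0 → take C=(5.6471,9.0029) (cross=98.479)
ex = (C−B)/|BC| = (0.8110,0.5851); ey = (-0.5851,0.8110)
P = B + -1.34·ex + 1.22·ey = (-4.2632,3.3574)

-4.26 3.36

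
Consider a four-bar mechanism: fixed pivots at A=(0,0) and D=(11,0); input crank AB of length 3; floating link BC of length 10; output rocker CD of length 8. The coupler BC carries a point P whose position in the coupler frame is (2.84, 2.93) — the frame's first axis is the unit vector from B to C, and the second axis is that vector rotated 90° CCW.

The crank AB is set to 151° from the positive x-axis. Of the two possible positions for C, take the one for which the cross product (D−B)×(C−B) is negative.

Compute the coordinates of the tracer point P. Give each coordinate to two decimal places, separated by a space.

1.44 1.78

A=(0,0), D=(11.00,0)
B = A + 3.00·(cos151°, sin151°) = (-2.6239, 1.4544)
|BD| = 13.7013
circle(B,10.00) ∩ circle(D,8.00): a=8.1644, h=5.7743
  candidates: C₊=(6.1074,6.3295) cross=79.116; C₋=(4.8814,-5.1539) cross=-79.116
  mode - wants cross < 0 → take C=(4.8814,-5.1539) (cross=-79.116)
ex = (C−B)/|BC| = (0.7505,-0.6608); ey = (0.6608,0.7505)
P = B + 2.84·ex + 2.93·ey = (1.4439,1.7767)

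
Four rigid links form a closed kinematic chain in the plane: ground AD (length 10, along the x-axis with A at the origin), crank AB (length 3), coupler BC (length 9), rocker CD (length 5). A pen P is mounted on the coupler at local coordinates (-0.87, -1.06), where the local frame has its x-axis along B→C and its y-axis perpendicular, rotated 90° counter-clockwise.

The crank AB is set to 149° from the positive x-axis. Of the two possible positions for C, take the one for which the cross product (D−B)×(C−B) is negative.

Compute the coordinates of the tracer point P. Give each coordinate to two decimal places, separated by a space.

-3.81 0.96

A=(0,0), D=(10.00,0)
B = A + 3.00·(cos149°, sin149°) = (-2.5715, 1.5451)
|BD| = 12.6661
circle(B,9.00) ∩ circle(D,5.00): a=8.5437, h=2.8294
  candidates: C₊=(6.2535,3.3112) cross=35.838; C₋=(5.5632,-2.3054) cross=-35.838
  mode - wants cross < 0 → take C=(5.5632,-2.3054) (cross=-35.838)
ex = (C−B)/|BC| = (0.9039,-0.4278); ey = (0.4278,0.9039)
P = B + -0.87·ex + -1.06·ey = (-3.8114,0.9592)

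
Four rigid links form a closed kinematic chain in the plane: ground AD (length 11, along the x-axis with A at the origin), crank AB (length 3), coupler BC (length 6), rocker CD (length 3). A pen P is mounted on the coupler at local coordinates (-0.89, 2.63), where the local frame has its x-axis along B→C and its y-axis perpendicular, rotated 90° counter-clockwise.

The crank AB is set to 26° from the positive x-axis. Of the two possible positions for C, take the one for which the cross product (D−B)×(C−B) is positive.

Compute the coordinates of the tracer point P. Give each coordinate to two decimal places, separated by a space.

1.56 3.85

A=(0,0), D=(11.00,0)
B = A + 3.00·(cos26°, sin26°) = (2.6964, 1.3151)
|BD| = 8.4071
circle(B,6.00) ∩ circle(D,3.00): a=5.8093, h=1.5005
  candidates: C₊=(8.6689,1.8884) cross=12.615; C₋=(8.1995,-1.0757) cross=-12.615
  mode + wants cross > 0 → take C=(8.6689,1.8884) (cross=12.615)
ex = (C−B)/|BC| = (0.9954,0.0956); ey = (-0.0956,0.9954)
P = B + -0.89·ex + 2.63·ey = (1.5592,3.8480)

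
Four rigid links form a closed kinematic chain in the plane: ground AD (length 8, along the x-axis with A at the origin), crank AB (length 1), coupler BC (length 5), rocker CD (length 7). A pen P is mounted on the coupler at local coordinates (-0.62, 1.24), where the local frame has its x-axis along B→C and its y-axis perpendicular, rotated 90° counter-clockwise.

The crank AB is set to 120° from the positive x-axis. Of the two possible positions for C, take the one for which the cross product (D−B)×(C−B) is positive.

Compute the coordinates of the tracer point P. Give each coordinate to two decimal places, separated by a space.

-1.84 1.21

A=(0,0), D=(8.00,0)
B = A + 1.00·(cos120°, sin120°) = (-0.5000, 0.8660)
|BD| = 8.5440
circle(B,5.00) ∩ circle(D,7.00): a=2.8675, h=4.0960
  candidates: C₊=(2.7679,4.6503) cross=34.996; C₋=(1.9376,-3.4996) cross=-34.996
  mode + wants cross > 0 → take C=(2.7679,4.6503) (cross=34.996)
ex = (C−B)/|BC| = (0.6536,0.7569); ey = (-0.7569,0.6536)
P = B + -0.62·ex + 1.24·ey = (-1.8437,1.2072)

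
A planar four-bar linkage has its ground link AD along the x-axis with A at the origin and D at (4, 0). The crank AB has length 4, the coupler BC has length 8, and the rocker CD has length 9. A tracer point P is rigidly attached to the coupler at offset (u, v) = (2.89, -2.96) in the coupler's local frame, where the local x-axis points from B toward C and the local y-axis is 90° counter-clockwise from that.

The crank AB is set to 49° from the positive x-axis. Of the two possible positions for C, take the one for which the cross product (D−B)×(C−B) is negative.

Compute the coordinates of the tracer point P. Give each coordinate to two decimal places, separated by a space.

-1.04 4.94

A=(0,0), D=(4.00,0)
B = A + 4.00·(cos49°, sin49°) = (2.6242, 3.0188)
|BD| = 3.3175
circle(B,8.00) ∩ circle(D,9.00): a=-0.9034, h=7.9488
  candidates: C₊=(9.4827,7.1372) cross=26.371; C₋=(-4.9835,0.5445) cross=-26.371
  mode - wants cross < 0 → take C=(-4.9835,0.5445) (cross=-26.371)
ex = (C−B)/|BC| = (-0.9510,-0.3093); ey = (0.3093,-0.9510)
P = B + 2.89·ex + -2.96·ey = (-1.0396,4.9399)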